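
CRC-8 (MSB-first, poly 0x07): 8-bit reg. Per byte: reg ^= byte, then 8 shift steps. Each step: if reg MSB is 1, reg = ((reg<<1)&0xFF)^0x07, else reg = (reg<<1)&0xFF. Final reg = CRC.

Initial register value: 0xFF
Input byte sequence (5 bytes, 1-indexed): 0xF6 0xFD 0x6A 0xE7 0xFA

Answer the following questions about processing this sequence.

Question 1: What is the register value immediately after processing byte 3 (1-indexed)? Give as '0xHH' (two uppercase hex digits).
After byte 1 (0xF6): reg=0x3F
After byte 2 (0xFD): reg=0x40
After byte 3 (0x6A): reg=0xD6

Answer: 0xD6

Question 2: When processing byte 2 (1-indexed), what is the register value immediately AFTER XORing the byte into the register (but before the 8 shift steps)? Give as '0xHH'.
Answer: 0xC2

Derivation:
Register before byte 2: 0x3F
Byte 2: 0xFD
0x3F XOR 0xFD = 0xC2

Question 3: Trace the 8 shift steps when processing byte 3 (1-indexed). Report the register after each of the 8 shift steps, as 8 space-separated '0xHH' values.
After byte 1 (0xF6): reg=0x3F
After byte 2 (0xFD): reg=0x40
Register before byte 3: 0x40
After XOR with byte 0x6A: 0x2A

Answer: 0x54 0xA8 0x57 0xAE 0x5B 0xB6 0x6B 0xD6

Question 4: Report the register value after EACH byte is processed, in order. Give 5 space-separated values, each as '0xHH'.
0x3F 0x40 0xD6 0x97 0x04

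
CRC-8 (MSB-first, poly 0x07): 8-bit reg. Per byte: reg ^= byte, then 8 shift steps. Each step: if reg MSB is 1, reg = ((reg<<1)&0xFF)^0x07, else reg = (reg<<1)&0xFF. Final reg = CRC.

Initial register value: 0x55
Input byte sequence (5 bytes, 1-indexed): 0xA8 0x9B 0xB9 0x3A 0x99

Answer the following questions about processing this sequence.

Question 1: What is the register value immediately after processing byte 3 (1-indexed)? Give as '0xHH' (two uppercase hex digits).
After byte 1 (0xA8): reg=0xFD
After byte 2 (0x9B): reg=0x35
After byte 3 (0xB9): reg=0xAD

Answer: 0xAD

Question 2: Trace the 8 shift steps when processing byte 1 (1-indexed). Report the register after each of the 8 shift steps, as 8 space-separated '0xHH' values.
Register before byte 1: 0x55
After XOR with byte 0xA8: 0xFD

Answer: 0xFD 0xFD 0xFD 0xFD 0xFD 0xFD 0xFD 0xFD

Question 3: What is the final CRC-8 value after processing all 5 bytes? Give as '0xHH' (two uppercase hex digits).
Answer: 0x4C

Derivation:
After byte 1 (0xA8): reg=0xFD
After byte 2 (0x9B): reg=0x35
After byte 3 (0xB9): reg=0xAD
After byte 4 (0x3A): reg=0xEC
After byte 5 (0x99): reg=0x4C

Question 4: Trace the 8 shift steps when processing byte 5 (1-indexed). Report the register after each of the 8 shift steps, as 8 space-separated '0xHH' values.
After byte 1 (0xA8): reg=0xFD
After byte 2 (0x9B): reg=0x35
After byte 3 (0xB9): reg=0xAD
After byte 4 (0x3A): reg=0xEC
Register before byte 5: 0xEC
After XOR with byte 0x99: 0x75

Answer: 0xEA 0xD3 0xA1 0x45 0x8A 0x13 0x26 0x4C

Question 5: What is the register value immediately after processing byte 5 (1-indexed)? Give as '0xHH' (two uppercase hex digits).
After byte 1 (0xA8): reg=0xFD
After byte 2 (0x9B): reg=0x35
After byte 3 (0xB9): reg=0xAD
After byte 4 (0x3A): reg=0xEC
After byte 5 (0x99): reg=0x4C

Answer: 0x4C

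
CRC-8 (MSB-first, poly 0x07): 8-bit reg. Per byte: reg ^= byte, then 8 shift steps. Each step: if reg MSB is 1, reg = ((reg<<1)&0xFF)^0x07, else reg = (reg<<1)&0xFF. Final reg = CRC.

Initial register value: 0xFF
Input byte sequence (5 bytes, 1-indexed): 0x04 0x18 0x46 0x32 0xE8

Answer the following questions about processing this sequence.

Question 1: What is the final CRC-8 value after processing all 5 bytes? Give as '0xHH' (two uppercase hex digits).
After byte 1 (0x04): reg=0xEF
After byte 2 (0x18): reg=0xCB
After byte 3 (0x46): reg=0xAA
After byte 4 (0x32): reg=0xC1
After byte 5 (0xE8): reg=0xDF

Answer: 0xDF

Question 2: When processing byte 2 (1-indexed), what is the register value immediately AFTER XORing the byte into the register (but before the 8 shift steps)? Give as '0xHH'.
Answer: 0xF7

Derivation:
Register before byte 2: 0xEF
Byte 2: 0x18
0xEF XOR 0x18 = 0xF7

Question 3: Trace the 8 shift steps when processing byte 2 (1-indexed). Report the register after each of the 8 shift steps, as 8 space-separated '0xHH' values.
After byte 1 (0x04): reg=0xEF
Register before byte 2: 0xEF
After XOR with byte 0x18: 0xF7

Answer: 0xE9 0xD5 0xAD 0x5D 0xBA 0x73 0xE6 0xCB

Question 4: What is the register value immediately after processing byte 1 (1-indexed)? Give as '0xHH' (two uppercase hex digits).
Answer: 0xEF

Derivation:
After byte 1 (0x04): reg=0xEF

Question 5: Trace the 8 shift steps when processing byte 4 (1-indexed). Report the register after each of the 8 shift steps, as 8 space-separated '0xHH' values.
After byte 1 (0x04): reg=0xEF
After byte 2 (0x18): reg=0xCB
After byte 3 (0x46): reg=0xAA
Register before byte 4: 0xAA
After XOR with byte 0x32: 0x98

Answer: 0x37 0x6E 0xDC 0xBF 0x79 0xF2 0xE3 0xC1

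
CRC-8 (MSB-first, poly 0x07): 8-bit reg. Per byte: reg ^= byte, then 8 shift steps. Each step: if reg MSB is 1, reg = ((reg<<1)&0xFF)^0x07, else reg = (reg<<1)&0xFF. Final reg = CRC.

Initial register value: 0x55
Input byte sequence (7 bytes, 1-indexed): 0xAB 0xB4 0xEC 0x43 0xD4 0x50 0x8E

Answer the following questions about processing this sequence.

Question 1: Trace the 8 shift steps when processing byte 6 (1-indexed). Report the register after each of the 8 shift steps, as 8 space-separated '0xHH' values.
After byte 1 (0xAB): reg=0xF4
After byte 2 (0xB4): reg=0xC7
After byte 3 (0xEC): reg=0xD1
After byte 4 (0x43): reg=0xF7
After byte 5 (0xD4): reg=0xE9
Register before byte 6: 0xE9
After XOR with byte 0x50: 0xB9

Answer: 0x75 0xEA 0xD3 0xA1 0x45 0x8A 0x13 0x26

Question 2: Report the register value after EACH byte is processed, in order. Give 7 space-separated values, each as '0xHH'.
0xF4 0xC7 0xD1 0xF7 0xE9 0x26 0x51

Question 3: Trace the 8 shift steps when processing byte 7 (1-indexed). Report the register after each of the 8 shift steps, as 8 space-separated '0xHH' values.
After byte 1 (0xAB): reg=0xF4
After byte 2 (0xB4): reg=0xC7
After byte 3 (0xEC): reg=0xD1
After byte 4 (0x43): reg=0xF7
After byte 5 (0xD4): reg=0xE9
After byte 6 (0x50): reg=0x26
Register before byte 7: 0x26
After XOR with byte 0x8E: 0xA8

Answer: 0x57 0xAE 0x5B 0xB6 0x6B 0xD6 0xAB 0x51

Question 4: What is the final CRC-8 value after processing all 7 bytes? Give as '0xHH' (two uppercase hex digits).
After byte 1 (0xAB): reg=0xF4
After byte 2 (0xB4): reg=0xC7
After byte 3 (0xEC): reg=0xD1
After byte 4 (0x43): reg=0xF7
After byte 5 (0xD4): reg=0xE9
After byte 6 (0x50): reg=0x26
After byte 7 (0x8E): reg=0x51

Answer: 0x51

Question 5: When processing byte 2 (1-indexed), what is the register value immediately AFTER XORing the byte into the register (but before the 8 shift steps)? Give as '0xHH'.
Register before byte 2: 0xF4
Byte 2: 0xB4
0xF4 XOR 0xB4 = 0x40

Answer: 0x40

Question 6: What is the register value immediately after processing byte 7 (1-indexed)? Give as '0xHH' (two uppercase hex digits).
Answer: 0x51

Derivation:
After byte 1 (0xAB): reg=0xF4
After byte 2 (0xB4): reg=0xC7
After byte 3 (0xEC): reg=0xD1
After byte 4 (0x43): reg=0xF7
After byte 5 (0xD4): reg=0xE9
After byte 6 (0x50): reg=0x26
After byte 7 (0x8E): reg=0x51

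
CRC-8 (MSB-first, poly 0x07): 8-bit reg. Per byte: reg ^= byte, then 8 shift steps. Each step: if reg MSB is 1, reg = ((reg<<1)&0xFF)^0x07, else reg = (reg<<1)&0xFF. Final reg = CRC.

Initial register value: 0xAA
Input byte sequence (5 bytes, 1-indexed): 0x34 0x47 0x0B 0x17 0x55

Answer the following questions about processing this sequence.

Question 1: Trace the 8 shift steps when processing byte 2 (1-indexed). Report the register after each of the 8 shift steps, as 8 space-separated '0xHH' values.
Answer: 0x2F 0x5E 0xBC 0x7F 0xFE 0xFB 0xF1 0xE5

Derivation:
After byte 1 (0x34): reg=0xD3
Register before byte 2: 0xD3
After XOR with byte 0x47: 0x94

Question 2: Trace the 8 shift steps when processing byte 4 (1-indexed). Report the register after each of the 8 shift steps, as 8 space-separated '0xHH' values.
After byte 1 (0x34): reg=0xD3
After byte 2 (0x47): reg=0xE5
After byte 3 (0x0B): reg=0x84
Register before byte 4: 0x84
After XOR with byte 0x17: 0x93

Answer: 0x21 0x42 0x84 0x0F 0x1E 0x3C 0x78 0xF0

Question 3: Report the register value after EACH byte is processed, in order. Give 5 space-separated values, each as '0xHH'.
0xD3 0xE5 0x84 0xF0 0x72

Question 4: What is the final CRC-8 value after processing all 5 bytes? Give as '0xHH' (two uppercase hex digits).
Answer: 0x72

Derivation:
After byte 1 (0x34): reg=0xD3
After byte 2 (0x47): reg=0xE5
After byte 3 (0x0B): reg=0x84
After byte 4 (0x17): reg=0xF0
After byte 5 (0x55): reg=0x72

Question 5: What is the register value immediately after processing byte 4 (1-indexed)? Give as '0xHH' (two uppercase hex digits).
Answer: 0xF0

Derivation:
After byte 1 (0x34): reg=0xD3
After byte 2 (0x47): reg=0xE5
After byte 3 (0x0B): reg=0x84
After byte 4 (0x17): reg=0xF0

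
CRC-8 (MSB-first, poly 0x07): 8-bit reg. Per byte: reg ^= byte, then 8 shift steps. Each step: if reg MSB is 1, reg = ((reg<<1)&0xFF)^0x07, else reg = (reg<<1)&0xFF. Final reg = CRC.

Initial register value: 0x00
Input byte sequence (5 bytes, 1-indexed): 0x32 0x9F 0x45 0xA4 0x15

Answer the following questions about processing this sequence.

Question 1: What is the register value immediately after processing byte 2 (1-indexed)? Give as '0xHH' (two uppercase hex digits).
Answer: 0x07

Derivation:
After byte 1 (0x32): reg=0x9E
After byte 2 (0x9F): reg=0x07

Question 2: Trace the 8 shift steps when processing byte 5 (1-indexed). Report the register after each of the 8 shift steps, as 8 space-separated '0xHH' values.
After byte 1 (0x32): reg=0x9E
After byte 2 (0x9F): reg=0x07
After byte 3 (0x45): reg=0xC9
After byte 4 (0xA4): reg=0x04
Register before byte 5: 0x04
After XOR with byte 0x15: 0x11

Answer: 0x22 0x44 0x88 0x17 0x2E 0x5C 0xB8 0x77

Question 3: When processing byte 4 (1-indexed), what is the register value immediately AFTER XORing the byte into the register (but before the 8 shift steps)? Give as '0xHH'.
Register before byte 4: 0xC9
Byte 4: 0xA4
0xC9 XOR 0xA4 = 0x6D

Answer: 0x6D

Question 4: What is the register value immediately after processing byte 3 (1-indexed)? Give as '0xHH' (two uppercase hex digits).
After byte 1 (0x32): reg=0x9E
After byte 2 (0x9F): reg=0x07
After byte 3 (0x45): reg=0xC9

Answer: 0xC9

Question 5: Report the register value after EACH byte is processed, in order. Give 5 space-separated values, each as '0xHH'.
0x9E 0x07 0xC9 0x04 0x77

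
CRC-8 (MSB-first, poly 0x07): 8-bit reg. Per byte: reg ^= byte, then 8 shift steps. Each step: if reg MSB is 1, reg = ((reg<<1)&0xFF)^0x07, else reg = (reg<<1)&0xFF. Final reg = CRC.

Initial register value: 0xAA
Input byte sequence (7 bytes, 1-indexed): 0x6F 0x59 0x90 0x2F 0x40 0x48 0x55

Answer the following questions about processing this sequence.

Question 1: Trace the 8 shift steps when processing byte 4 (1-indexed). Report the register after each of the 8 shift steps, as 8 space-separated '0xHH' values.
Answer: 0x54 0xA8 0x57 0xAE 0x5B 0xB6 0x6B 0xD6

Derivation:
After byte 1 (0x6F): reg=0x55
After byte 2 (0x59): reg=0x24
After byte 3 (0x90): reg=0x05
Register before byte 4: 0x05
After XOR with byte 0x2F: 0x2A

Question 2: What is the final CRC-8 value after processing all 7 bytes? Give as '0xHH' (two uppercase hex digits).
After byte 1 (0x6F): reg=0x55
After byte 2 (0x59): reg=0x24
After byte 3 (0x90): reg=0x05
After byte 4 (0x2F): reg=0xD6
After byte 5 (0x40): reg=0xEB
After byte 6 (0x48): reg=0x60
After byte 7 (0x55): reg=0x8B

Answer: 0x8B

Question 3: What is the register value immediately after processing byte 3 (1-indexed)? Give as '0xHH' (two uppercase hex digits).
After byte 1 (0x6F): reg=0x55
After byte 2 (0x59): reg=0x24
After byte 3 (0x90): reg=0x05

Answer: 0x05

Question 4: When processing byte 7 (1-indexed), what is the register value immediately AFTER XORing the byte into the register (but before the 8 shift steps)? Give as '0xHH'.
Register before byte 7: 0x60
Byte 7: 0x55
0x60 XOR 0x55 = 0x35

Answer: 0x35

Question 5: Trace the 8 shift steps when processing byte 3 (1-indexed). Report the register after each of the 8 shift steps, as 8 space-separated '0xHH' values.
Answer: 0x6F 0xDE 0xBB 0x71 0xE2 0xC3 0x81 0x05

Derivation:
After byte 1 (0x6F): reg=0x55
After byte 2 (0x59): reg=0x24
Register before byte 3: 0x24
After XOR with byte 0x90: 0xB4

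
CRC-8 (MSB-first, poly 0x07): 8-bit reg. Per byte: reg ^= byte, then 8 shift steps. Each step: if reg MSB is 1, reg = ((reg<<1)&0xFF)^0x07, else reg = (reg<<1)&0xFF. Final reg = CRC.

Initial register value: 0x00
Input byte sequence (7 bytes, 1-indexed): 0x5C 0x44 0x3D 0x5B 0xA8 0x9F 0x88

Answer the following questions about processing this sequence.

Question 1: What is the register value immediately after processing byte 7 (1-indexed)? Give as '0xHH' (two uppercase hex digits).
Answer: 0x85

Derivation:
After byte 1 (0x5C): reg=0x93
After byte 2 (0x44): reg=0x2B
After byte 3 (0x3D): reg=0x62
After byte 4 (0x5B): reg=0xAF
After byte 5 (0xA8): reg=0x15
After byte 6 (0x9F): reg=0xBF
After byte 7 (0x88): reg=0x85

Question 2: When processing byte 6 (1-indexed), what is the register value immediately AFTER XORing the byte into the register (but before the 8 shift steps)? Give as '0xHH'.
Register before byte 6: 0x15
Byte 6: 0x9F
0x15 XOR 0x9F = 0x8A

Answer: 0x8A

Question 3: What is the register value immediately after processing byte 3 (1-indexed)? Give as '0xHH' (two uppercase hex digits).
After byte 1 (0x5C): reg=0x93
After byte 2 (0x44): reg=0x2B
After byte 3 (0x3D): reg=0x62

Answer: 0x62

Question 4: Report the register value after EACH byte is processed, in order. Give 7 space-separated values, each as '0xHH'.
0x93 0x2B 0x62 0xAF 0x15 0xBF 0x85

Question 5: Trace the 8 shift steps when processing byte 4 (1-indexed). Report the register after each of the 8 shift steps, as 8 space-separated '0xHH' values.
Answer: 0x72 0xE4 0xCF 0x99 0x35 0x6A 0xD4 0xAF

Derivation:
After byte 1 (0x5C): reg=0x93
After byte 2 (0x44): reg=0x2B
After byte 3 (0x3D): reg=0x62
Register before byte 4: 0x62
After XOR with byte 0x5B: 0x39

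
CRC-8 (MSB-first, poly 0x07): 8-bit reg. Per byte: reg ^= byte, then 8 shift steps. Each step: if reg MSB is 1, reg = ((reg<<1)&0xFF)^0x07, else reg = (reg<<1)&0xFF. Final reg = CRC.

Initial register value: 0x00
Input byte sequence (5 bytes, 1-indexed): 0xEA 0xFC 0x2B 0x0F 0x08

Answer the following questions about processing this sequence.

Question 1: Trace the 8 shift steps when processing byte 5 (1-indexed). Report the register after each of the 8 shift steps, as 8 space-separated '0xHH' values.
After byte 1 (0xEA): reg=0x98
After byte 2 (0xFC): reg=0x3B
After byte 3 (0x2B): reg=0x70
After byte 4 (0x0F): reg=0x7A
Register before byte 5: 0x7A
After XOR with byte 0x08: 0x72

Answer: 0xE4 0xCF 0x99 0x35 0x6A 0xD4 0xAF 0x59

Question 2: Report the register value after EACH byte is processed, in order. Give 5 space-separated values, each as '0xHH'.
0x98 0x3B 0x70 0x7A 0x59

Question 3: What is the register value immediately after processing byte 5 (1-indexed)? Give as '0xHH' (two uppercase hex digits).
After byte 1 (0xEA): reg=0x98
After byte 2 (0xFC): reg=0x3B
After byte 3 (0x2B): reg=0x70
After byte 4 (0x0F): reg=0x7A
After byte 5 (0x08): reg=0x59

Answer: 0x59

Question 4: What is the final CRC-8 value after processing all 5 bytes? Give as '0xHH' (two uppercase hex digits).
After byte 1 (0xEA): reg=0x98
After byte 2 (0xFC): reg=0x3B
After byte 3 (0x2B): reg=0x70
After byte 4 (0x0F): reg=0x7A
After byte 5 (0x08): reg=0x59

Answer: 0x59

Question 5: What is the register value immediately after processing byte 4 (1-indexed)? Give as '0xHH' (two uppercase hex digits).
After byte 1 (0xEA): reg=0x98
After byte 2 (0xFC): reg=0x3B
After byte 3 (0x2B): reg=0x70
After byte 4 (0x0F): reg=0x7A

Answer: 0x7A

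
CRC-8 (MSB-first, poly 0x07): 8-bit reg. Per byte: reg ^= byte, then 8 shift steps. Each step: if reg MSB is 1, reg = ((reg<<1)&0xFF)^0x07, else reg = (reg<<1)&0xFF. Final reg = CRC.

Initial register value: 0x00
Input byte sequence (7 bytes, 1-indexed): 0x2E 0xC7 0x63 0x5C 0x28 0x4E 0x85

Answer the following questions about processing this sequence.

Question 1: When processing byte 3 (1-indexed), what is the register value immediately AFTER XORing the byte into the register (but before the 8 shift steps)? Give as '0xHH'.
Register before byte 3: 0x23
Byte 3: 0x63
0x23 XOR 0x63 = 0x40

Answer: 0x40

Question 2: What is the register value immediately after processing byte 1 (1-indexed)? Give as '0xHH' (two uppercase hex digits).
Answer: 0xCA

Derivation:
After byte 1 (0x2E): reg=0xCA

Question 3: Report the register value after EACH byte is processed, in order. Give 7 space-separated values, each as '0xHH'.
0xCA 0x23 0xC7 0xC8 0xAE 0xAE 0xD1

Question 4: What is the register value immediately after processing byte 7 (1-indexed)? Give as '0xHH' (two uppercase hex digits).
After byte 1 (0x2E): reg=0xCA
After byte 2 (0xC7): reg=0x23
After byte 3 (0x63): reg=0xC7
After byte 4 (0x5C): reg=0xC8
After byte 5 (0x28): reg=0xAE
After byte 6 (0x4E): reg=0xAE
After byte 7 (0x85): reg=0xD1

Answer: 0xD1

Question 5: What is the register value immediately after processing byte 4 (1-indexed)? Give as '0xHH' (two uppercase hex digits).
After byte 1 (0x2E): reg=0xCA
After byte 2 (0xC7): reg=0x23
After byte 3 (0x63): reg=0xC7
After byte 4 (0x5C): reg=0xC8

Answer: 0xC8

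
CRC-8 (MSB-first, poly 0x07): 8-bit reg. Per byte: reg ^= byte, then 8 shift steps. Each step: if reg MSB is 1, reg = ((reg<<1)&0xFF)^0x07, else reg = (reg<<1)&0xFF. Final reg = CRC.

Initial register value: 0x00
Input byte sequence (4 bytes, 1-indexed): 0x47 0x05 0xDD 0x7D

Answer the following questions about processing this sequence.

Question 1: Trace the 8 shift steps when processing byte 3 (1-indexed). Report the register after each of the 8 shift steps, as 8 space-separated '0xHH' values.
Answer: 0xEB 0xD1 0xA5 0x4D 0x9A 0x33 0x66 0xCC

Derivation:
After byte 1 (0x47): reg=0xD2
After byte 2 (0x05): reg=0x2B
Register before byte 3: 0x2B
After XOR with byte 0xDD: 0xF6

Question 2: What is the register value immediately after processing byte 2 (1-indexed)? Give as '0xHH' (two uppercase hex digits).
Answer: 0x2B

Derivation:
After byte 1 (0x47): reg=0xD2
After byte 2 (0x05): reg=0x2B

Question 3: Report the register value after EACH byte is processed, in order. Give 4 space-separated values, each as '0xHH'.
0xD2 0x2B 0xCC 0x1E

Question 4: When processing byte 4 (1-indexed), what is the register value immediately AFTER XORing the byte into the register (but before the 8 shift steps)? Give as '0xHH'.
Answer: 0xB1

Derivation:
Register before byte 4: 0xCC
Byte 4: 0x7D
0xCC XOR 0x7D = 0xB1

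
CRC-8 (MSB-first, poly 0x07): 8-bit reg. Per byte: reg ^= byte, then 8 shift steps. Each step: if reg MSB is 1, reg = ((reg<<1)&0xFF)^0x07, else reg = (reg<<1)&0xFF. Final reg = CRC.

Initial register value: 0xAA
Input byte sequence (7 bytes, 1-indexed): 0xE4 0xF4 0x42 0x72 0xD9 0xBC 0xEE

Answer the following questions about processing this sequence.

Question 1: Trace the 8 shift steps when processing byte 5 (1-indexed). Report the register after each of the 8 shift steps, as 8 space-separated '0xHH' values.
After byte 1 (0xE4): reg=0xED
After byte 2 (0xF4): reg=0x4F
After byte 3 (0x42): reg=0x23
After byte 4 (0x72): reg=0xB0
Register before byte 5: 0xB0
After XOR with byte 0xD9: 0x69

Answer: 0xD2 0xA3 0x41 0x82 0x03 0x06 0x0C 0x18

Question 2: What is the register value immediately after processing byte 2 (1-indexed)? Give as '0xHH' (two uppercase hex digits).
After byte 1 (0xE4): reg=0xED
After byte 2 (0xF4): reg=0x4F

Answer: 0x4F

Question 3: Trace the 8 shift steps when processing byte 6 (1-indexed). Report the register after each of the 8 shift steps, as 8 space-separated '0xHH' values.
After byte 1 (0xE4): reg=0xED
After byte 2 (0xF4): reg=0x4F
After byte 3 (0x42): reg=0x23
After byte 4 (0x72): reg=0xB0
After byte 5 (0xD9): reg=0x18
Register before byte 6: 0x18
After XOR with byte 0xBC: 0xA4

Answer: 0x4F 0x9E 0x3B 0x76 0xEC 0xDF 0xB9 0x75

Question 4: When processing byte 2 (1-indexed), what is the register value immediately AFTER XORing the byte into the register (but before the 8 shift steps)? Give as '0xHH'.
Register before byte 2: 0xED
Byte 2: 0xF4
0xED XOR 0xF4 = 0x19

Answer: 0x19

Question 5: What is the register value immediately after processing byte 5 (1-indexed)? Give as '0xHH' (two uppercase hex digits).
Answer: 0x18

Derivation:
After byte 1 (0xE4): reg=0xED
After byte 2 (0xF4): reg=0x4F
After byte 3 (0x42): reg=0x23
After byte 4 (0x72): reg=0xB0
After byte 5 (0xD9): reg=0x18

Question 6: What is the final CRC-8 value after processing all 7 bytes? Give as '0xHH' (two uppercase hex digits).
After byte 1 (0xE4): reg=0xED
After byte 2 (0xF4): reg=0x4F
After byte 3 (0x42): reg=0x23
After byte 4 (0x72): reg=0xB0
After byte 5 (0xD9): reg=0x18
After byte 6 (0xBC): reg=0x75
After byte 7 (0xEE): reg=0xC8

Answer: 0xC8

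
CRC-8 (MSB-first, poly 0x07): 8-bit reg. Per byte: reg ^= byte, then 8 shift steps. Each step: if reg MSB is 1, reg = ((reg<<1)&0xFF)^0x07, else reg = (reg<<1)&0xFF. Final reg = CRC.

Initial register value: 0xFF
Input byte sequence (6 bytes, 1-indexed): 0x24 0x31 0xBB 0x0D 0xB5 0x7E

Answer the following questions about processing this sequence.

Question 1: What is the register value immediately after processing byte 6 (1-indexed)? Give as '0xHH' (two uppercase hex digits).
Answer: 0xF4

Derivation:
After byte 1 (0x24): reg=0x0F
After byte 2 (0x31): reg=0xBA
After byte 3 (0xBB): reg=0x07
After byte 4 (0x0D): reg=0x36
After byte 5 (0xB5): reg=0x80
After byte 6 (0x7E): reg=0xF4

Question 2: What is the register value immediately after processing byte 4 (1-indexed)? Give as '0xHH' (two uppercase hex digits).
After byte 1 (0x24): reg=0x0F
After byte 2 (0x31): reg=0xBA
After byte 3 (0xBB): reg=0x07
After byte 4 (0x0D): reg=0x36

Answer: 0x36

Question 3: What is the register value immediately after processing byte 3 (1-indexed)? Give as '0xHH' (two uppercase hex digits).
After byte 1 (0x24): reg=0x0F
After byte 2 (0x31): reg=0xBA
After byte 3 (0xBB): reg=0x07

Answer: 0x07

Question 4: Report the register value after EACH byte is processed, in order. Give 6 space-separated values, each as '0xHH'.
0x0F 0xBA 0x07 0x36 0x80 0xF4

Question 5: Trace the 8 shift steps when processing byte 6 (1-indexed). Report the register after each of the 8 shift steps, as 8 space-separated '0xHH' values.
After byte 1 (0x24): reg=0x0F
After byte 2 (0x31): reg=0xBA
After byte 3 (0xBB): reg=0x07
After byte 4 (0x0D): reg=0x36
After byte 5 (0xB5): reg=0x80
Register before byte 6: 0x80
After XOR with byte 0x7E: 0xFE

Answer: 0xFB 0xF1 0xE5 0xCD 0x9D 0x3D 0x7A 0xF4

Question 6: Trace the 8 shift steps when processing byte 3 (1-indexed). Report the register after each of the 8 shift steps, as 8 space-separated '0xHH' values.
After byte 1 (0x24): reg=0x0F
After byte 2 (0x31): reg=0xBA
Register before byte 3: 0xBA
After XOR with byte 0xBB: 0x01

Answer: 0x02 0x04 0x08 0x10 0x20 0x40 0x80 0x07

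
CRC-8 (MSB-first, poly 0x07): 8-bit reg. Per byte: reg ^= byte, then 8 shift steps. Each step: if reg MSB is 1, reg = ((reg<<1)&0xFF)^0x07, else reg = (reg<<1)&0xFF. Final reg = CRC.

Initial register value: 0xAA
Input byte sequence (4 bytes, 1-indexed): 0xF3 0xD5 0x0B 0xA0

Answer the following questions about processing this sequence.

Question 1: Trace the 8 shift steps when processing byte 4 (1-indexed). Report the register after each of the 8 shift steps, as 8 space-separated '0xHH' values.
Answer: 0xE8 0xD7 0xA9 0x55 0xAA 0x53 0xA6 0x4B

Derivation:
After byte 1 (0xF3): reg=0x88
After byte 2 (0xD5): reg=0x94
After byte 3 (0x0B): reg=0xD4
Register before byte 4: 0xD4
After XOR with byte 0xA0: 0x74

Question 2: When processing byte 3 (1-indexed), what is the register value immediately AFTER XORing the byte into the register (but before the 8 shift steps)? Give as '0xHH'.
Register before byte 3: 0x94
Byte 3: 0x0B
0x94 XOR 0x0B = 0x9F

Answer: 0x9F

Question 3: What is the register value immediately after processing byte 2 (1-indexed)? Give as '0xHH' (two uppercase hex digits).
Answer: 0x94

Derivation:
After byte 1 (0xF3): reg=0x88
After byte 2 (0xD5): reg=0x94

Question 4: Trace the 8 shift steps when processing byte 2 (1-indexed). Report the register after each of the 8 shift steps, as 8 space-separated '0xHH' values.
After byte 1 (0xF3): reg=0x88
Register before byte 2: 0x88
After XOR with byte 0xD5: 0x5D

Answer: 0xBA 0x73 0xE6 0xCB 0x91 0x25 0x4A 0x94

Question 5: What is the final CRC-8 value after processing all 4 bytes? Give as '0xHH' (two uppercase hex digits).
Answer: 0x4B

Derivation:
After byte 1 (0xF3): reg=0x88
After byte 2 (0xD5): reg=0x94
After byte 3 (0x0B): reg=0xD4
After byte 4 (0xA0): reg=0x4B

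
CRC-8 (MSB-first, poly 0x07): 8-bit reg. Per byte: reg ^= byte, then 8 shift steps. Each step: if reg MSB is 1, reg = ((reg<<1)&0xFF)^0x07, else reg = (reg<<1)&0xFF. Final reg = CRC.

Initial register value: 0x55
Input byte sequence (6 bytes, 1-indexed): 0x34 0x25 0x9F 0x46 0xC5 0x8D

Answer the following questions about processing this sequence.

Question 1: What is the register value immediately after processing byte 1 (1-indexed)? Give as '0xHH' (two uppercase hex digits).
Answer: 0x20

Derivation:
After byte 1 (0x34): reg=0x20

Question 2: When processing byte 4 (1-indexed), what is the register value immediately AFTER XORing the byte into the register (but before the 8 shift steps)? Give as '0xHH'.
Register before byte 4: 0x95
Byte 4: 0x46
0x95 XOR 0x46 = 0xD3

Answer: 0xD3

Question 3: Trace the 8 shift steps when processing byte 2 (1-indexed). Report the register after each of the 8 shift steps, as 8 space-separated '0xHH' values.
After byte 1 (0x34): reg=0x20
Register before byte 2: 0x20
After XOR with byte 0x25: 0x05

Answer: 0x0A 0x14 0x28 0x50 0xA0 0x47 0x8E 0x1B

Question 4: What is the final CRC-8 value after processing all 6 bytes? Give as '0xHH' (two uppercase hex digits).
After byte 1 (0x34): reg=0x20
After byte 2 (0x25): reg=0x1B
After byte 3 (0x9F): reg=0x95
After byte 4 (0x46): reg=0x37
After byte 5 (0xC5): reg=0xD0
After byte 6 (0x8D): reg=0x94

Answer: 0x94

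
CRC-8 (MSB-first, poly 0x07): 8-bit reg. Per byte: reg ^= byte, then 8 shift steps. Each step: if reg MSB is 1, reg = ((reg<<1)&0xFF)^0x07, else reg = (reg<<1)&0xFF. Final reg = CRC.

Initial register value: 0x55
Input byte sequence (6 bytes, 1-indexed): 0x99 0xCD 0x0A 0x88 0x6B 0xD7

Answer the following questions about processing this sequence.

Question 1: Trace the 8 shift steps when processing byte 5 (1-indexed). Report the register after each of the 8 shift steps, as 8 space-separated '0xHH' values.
Answer: 0x0C 0x18 0x30 0x60 0xC0 0x87 0x09 0x12

Derivation:
After byte 1 (0x99): reg=0x6A
After byte 2 (0xCD): reg=0x7C
After byte 3 (0x0A): reg=0x45
After byte 4 (0x88): reg=0x6D
Register before byte 5: 0x6D
After XOR with byte 0x6B: 0x06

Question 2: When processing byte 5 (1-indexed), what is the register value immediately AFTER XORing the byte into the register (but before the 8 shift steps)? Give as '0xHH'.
Answer: 0x06

Derivation:
Register before byte 5: 0x6D
Byte 5: 0x6B
0x6D XOR 0x6B = 0x06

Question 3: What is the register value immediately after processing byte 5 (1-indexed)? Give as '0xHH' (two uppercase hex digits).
Answer: 0x12

Derivation:
After byte 1 (0x99): reg=0x6A
After byte 2 (0xCD): reg=0x7C
After byte 3 (0x0A): reg=0x45
After byte 4 (0x88): reg=0x6D
After byte 5 (0x6B): reg=0x12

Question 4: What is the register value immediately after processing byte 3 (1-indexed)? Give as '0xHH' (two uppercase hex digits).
After byte 1 (0x99): reg=0x6A
After byte 2 (0xCD): reg=0x7C
After byte 3 (0x0A): reg=0x45

Answer: 0x45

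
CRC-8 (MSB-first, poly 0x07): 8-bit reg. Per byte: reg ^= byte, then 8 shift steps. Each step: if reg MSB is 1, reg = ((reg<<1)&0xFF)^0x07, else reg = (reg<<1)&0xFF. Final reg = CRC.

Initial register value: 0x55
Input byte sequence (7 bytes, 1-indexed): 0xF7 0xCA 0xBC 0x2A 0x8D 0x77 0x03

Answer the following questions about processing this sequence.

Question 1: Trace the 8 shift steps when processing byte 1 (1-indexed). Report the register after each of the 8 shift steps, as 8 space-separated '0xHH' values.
Register before byte 1: 0x55
After XOR with byte 0xF7: 0xA2

Answer: 0x43 0x86 0x0B 0x16 0x2C 0x58 0xB0 0x67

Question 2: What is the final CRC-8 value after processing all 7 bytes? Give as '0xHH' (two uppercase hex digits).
After byte 1 (0xF7): reg=0x67
After byte 2 (0xCA): reg=0x4A
After byte 3 (0xBC): reg=0xCC
After byte 4 (0x2A): reg=0xBC
After byte 5 (0x8D): reg=0x97
After byte 6 (0x77): reg=0xAE
After byte 7 (0x03): reg=0x4A

Answer: 0x4A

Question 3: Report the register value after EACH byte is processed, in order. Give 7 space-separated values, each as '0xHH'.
0x67 0x4A 0xCC 0xBC 0x97 0xAE 0x4A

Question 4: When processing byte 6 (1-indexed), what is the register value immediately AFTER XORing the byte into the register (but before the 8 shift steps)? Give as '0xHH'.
Answer: 0xE0

Derivation:
Register before byte 6: 0x97
Byte 6: 0x77
0x97 XOR 0x77 = 0xE0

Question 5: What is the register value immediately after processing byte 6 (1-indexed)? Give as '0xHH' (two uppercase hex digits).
After byte 1 (0xF7): reg=0x67
After byte 2 (0xCA): reg=0x4A
After byte 3 (0xBC): reg=0xCC
After byte 4 (0x2A): reg=0xBC
After byte 5 (0x8D): reg=0x97
After byte 6 (0x77): reg=0xAE

Answer: 0xAE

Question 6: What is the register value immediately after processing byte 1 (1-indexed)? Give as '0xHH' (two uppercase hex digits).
Answer: 0x67

Derivation:
After byte 1 (0xF7): reg=0x67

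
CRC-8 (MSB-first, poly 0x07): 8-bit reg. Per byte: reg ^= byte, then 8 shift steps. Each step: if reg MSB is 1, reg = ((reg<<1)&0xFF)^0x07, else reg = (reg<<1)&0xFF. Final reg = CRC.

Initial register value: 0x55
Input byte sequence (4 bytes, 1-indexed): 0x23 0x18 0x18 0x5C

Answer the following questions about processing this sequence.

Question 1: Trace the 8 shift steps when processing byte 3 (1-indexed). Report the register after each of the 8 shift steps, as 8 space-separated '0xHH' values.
After byte 1 (0x23): reg=0x45
After byte 2 (0x18): reg=0x94
Register before byte 3: 0x94
After XOR with byte 0x18: 0x8C

Answer: 0x1F 0x3E 0x7C 0xF8 0xF7 0xE9 0xD5 0xAD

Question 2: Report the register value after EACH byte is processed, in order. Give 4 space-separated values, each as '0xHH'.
0x45 0x94 0xAD 0xD9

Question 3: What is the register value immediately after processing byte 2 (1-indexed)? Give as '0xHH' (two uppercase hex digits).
After byte 1 (0x23): reg=0x45
After byte 2 (0x18): reg=0x94

Answer: 0x94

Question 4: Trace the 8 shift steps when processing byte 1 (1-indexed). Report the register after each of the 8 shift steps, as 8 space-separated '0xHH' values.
Register before byte 1: 0x55
After XOR with byte 0x23: 0x76

Answer: 0xEC 0xDF 0xB9 0x75 0xEA 0xD3 0xA1 0x45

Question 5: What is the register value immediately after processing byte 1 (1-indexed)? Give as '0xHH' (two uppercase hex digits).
Answer: 0x45

Derivation:
After byte 1 (0x23): reg=0x45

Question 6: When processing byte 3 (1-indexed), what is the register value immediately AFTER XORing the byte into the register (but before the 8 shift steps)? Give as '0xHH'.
Answer: 0x8C

Derivation:
Register before byte 3: 0x94
Byte 3: 0x18
0x94 XOR 0x18 = 0x8C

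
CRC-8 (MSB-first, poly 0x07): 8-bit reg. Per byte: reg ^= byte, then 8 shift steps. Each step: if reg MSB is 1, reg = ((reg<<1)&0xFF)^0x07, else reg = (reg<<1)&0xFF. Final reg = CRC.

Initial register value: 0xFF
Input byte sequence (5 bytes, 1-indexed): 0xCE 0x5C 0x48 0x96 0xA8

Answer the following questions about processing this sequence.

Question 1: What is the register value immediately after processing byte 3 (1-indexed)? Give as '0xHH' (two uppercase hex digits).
After byte 1 (0xCE): reg=0x97
After byte 2 (0x5C): reg=0x7F
After byte 3 (0x48): reg=0x85

Answer: 0x85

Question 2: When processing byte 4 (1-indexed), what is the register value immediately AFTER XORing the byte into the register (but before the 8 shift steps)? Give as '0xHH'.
Answer: 0x13

Derivation:
Register before byte 4: 0x85
Byte 4: 0x96
0x85 XOR 0x96 = 0x13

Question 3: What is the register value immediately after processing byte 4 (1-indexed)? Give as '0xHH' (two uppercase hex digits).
After byte 1 (0xCE): reg=0x97
After byte 2 (0x5C): reg=0x7F
After byte 3 (0x48): reg=0x85
After byte 4 (0x96): reg=0x79

Answer: 0x79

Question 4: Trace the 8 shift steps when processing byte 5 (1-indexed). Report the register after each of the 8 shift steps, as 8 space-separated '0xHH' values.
After byte 1 (0xCE): reg=0x97
After byte 2 (0x5C): reg=0x7F
After byte 3 (0x48): reg=0x85
After byte 4 (0x96): reg=0x79
Register before byte 5: 0x79
After XOR with byte 0xA8: 0xD1

Answer: 0xA5 0x4D 0x9A 0x33 0x66 0xCC 0x9F 0x39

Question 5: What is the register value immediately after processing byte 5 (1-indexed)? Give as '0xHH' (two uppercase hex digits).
Answer: 0x39

Derivation:
After byte 1 (0xCE): reg=0x97
After byte 2 (0x5C): reg=0x7F
After byte 3 (0x48): reg=0x85
After byte 4 (0x96): reg=0x79
After byte 5 (0xA8): reg=0x39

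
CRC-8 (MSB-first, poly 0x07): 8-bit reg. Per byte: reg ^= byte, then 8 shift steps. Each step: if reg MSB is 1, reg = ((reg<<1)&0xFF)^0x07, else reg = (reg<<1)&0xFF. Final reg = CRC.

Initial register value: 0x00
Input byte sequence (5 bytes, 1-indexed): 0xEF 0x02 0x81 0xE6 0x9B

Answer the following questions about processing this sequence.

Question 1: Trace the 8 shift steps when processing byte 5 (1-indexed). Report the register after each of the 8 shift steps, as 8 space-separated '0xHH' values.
Answer: 0xCF 0x99 0x35 0x6A 0xD4 0xAF 0x59 0xB2

Derivation:
After byte 1 (0xEF): reg=0x83
After byte 2 (0x02): reg=0x8E
After byte 3 (0x81): reg=0x2D
After byte 4 (0xE6): reg=0x7F
Register before byte 5: 0x7F
After XOR with byte 0x9B: 0xE4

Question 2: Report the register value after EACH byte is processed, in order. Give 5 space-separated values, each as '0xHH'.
0x83 0x8E 0x2D 0x7F 0xB2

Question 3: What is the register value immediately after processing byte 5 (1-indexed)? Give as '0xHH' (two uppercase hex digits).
After byte 1 (0xEF): reg=0x83
After byte 2 (0x02): reg=0x8E
After byte 3 (0x81): reg=0x2D
After byte 4 (0xE6): reg=0x7F
After byte 5 (0x9B): reg=0xB2

Answer: 0xB2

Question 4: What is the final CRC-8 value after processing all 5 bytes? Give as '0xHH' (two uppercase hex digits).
Answer: 0xB2

Derivation:
After byte 1 (0xEF): reg=0x83
After byte 2 (0x02): reg=0x8E
After byte 3 (0x81): reg=0x2D
After byte 4 (0xE6): reg=0x7F
After byte 5 (0x9B): reg=0xB2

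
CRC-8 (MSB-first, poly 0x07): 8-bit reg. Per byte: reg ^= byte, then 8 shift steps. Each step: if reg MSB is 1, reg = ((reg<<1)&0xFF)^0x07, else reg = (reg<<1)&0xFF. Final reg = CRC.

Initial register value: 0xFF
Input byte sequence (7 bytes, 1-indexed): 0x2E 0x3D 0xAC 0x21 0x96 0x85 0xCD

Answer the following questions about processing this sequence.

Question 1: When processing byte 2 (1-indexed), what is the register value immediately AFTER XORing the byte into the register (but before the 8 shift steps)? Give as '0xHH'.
Register before byte 2: 0x39
Byte 2: 0x3D
0x39 XOR 0x3D = 0x04

Answer: 0x04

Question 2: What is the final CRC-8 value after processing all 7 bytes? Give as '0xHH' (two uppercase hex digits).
After byte 1 (0x2E): reg=0x39
After byte 2 (0x3D): reg=0x1C
After byte 3 (0xAC): reg=0x19
After byte 4 (0x21): reg=0xA8
After byte 5 (0x96): reg=0xBA
After byte 6 (0x85): reg=0xBD
After byte 7 (0xCD): reg=0x57

Answer: 0x57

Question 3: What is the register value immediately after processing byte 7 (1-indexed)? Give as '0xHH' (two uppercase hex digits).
Answer: 0x57

Derivation:
After byte 1 (0x2E): reg=0x39
After byte 2 (0x3D): reg=0x1C
After byte 3 (0xAC): reg=0x19
After byte 4 (0x21): reg=0xA8
After byte 5 (0x96): reg=0xBA
After byte 6 (0x85): reg=0xBD
After byte 7 (0xCD): reg=0x57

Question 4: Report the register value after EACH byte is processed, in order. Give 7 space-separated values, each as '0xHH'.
0x39 0x1C 0x19 0xA8 0xBA 0xBD 0x57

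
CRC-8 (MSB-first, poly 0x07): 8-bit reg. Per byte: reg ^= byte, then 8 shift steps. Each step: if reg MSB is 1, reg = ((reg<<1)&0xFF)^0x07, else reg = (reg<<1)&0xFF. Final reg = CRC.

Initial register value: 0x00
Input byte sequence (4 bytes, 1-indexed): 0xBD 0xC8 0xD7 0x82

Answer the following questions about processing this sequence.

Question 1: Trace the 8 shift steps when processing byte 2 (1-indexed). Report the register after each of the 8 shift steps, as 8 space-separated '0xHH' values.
After byte 1 (0xBD): reg=0x3A
Register before byte 2: 0x3A
After XOR with byte 0xC8: 0xF2

Answer: 0xE3 0xC1 0x85 0x0D 0x1A 0x34 0x68 0xD0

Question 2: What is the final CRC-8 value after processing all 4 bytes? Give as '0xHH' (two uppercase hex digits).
After byte 1 (0xBD): reg=0x3A
After byte 2 (0xC8): reg=0xD0
After byte 3 (0xD7): reg=0x15
After byte 4 (0x82): reg=0xEC

Answer: 0xEC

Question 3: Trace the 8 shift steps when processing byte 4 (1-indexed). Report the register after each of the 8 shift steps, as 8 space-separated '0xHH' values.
After byte 1 (0xBD): reg=0x3A
After byte 2 (0xC8): reg=0xD0
After byte 3 (0xD7): reg=0x15
Register before byte 4: 0x15
After XOR with byte 0x82: 0x97

Answer: 0x29 0x52 0xA4 0x4F 0x9E 0x3B 0x76 0xEC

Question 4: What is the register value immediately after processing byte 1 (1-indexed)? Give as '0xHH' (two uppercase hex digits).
After byte 1 (0xBD): reg=0x3A

Answer: 0x3A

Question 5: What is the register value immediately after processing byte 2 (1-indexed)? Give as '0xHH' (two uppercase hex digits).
Answer: 0xD0

Derivation:
After byte 1 (0xBD): reg=0x3A
After byte 2 (0xC8): reg=0xD0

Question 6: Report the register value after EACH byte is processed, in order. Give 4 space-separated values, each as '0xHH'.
0x3A 0xD0 0x15 0xEC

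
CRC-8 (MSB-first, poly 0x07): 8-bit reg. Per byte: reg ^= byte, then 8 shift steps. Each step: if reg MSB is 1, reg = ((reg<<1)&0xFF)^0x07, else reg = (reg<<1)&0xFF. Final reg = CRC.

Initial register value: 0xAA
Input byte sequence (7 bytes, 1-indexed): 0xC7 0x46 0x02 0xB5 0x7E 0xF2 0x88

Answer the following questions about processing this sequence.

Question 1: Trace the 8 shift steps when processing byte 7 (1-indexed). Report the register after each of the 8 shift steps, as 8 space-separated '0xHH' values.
Answer: 0x4C 0x98 0x37 0x6E 0xDC 0xBF 0x79 0xF2

Derivation:
After byte 1 (0xC7): reg=0x04
After byte 2 (0x46): reg=0xC9
After byte 3 (0x02): reg=0x7F
After byte 4 (0xB5): reg=0x78
After byte 5 (0x7E): reg=0x12
After byte 6 (0xF2): reg=0xAE
Register before byte 7: 0xAE
After XOR with byte 0x88: 0x26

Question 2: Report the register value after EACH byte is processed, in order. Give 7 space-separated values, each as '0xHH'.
0x04 0xC9 0x7F 0x78 0x12 0xAE 0xF2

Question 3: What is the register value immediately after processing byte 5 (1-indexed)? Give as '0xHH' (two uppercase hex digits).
After byte 1 (0xC7): reg=0x04
After byte 2 (0x46): reg=0xC9
After byte 3 (0x02): reg=0x7F
After byte 4 (0xB5): reg=0x78
After byte 5 (0x7E): reg=0x12

Answer: 0x12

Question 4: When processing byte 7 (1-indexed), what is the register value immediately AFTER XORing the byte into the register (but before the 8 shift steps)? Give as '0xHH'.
Register before byte 7: 0xAE
Byte 7: 0x88
0xAE XOR 0x88 = 0x26

Answer: 0x26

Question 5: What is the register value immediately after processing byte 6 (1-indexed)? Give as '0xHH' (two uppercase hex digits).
After byte 1 (0xC7): reg=0x04
After byte 2 (0x46): reg=0xC9
After byte 3 (0x02): reg=0x7F
After byte 4 (0xB5): reg=0x78
After byte 5 (0x7E): reg=0x12
After byte 6 (0xF2): reg=0xAE

Answer: 0xAE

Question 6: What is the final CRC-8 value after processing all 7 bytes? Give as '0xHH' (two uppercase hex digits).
After byte 1 (0xC7): reg=0x04
After byte 2 (0x46): reg=0xC9
After byte 3 (0x02): reg=0x7F
After byte 4 (0xB5): reg=0x78
After byte 5 (0x7E): reg=0x12
After byte 6 (0xF2): reg=0xAE
After byte 7 (0x88): reg=0xF2

Answer: 0xF2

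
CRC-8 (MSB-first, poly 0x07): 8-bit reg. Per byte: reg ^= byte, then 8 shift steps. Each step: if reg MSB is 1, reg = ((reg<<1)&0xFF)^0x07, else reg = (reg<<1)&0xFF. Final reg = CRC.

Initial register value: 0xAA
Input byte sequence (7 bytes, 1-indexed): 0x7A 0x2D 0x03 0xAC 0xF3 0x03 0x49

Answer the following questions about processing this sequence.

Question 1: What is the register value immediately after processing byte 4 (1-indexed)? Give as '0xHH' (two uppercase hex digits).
Answer: 0x6D

Derivation:
After byte 1 (0x7A): reg=0x3E
After byte 2 (0x2D): reg=0x79
After byte 3 (0x03): reg=0x61
After byte 4 (0xAC): reg=0x6D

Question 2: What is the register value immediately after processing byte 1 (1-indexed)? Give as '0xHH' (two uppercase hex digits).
After byte 1 (0x7A): reg=0x3E

Answer: 0x3E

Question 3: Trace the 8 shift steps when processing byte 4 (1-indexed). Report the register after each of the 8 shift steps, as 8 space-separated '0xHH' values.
After byte 1 (0x7A): reg=0x3E
After byte 2 (0x2D): reg=0x79
After byte 3 (0x03): reg=0x61
Register before byte 4: 0x61
After XOR with byte 0xAC: 0xCD

Answer: 0x9D 0x3D 0x7A 0xF4 0xEF 0xD9 0xB5 0x6D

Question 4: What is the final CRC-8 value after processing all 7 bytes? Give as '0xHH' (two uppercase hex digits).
After byte 1 (0x7A): reg=0x3E
After byte 2 (0x2D): reg=0x79
After byte 3 (0x03): reg=0x61
After byte 4 (0xAC): reg=0x6D
After byte 5 (0xF3): reg=0xD3
After byte 6 (0x03): reg=0x3E
After byte 7 (0x49): reg=0x42

Answer: 0x42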